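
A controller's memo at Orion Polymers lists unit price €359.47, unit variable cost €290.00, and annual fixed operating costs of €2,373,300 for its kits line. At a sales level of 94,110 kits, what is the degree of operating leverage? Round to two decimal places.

1.57

Total contribution margin = 94,110 × €69.47 = €6,537,821.70.
Operating income = contribution − fixed costs = €6,537,821.70 − €2,373,300 = €4,164,521.70.
Degree of operating leverage = €6,537,821.70 / €4,164,521.70 = 1.5699.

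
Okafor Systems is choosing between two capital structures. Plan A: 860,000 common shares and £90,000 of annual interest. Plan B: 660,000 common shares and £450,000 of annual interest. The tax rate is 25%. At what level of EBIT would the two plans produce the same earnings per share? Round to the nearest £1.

Set EPS_A = EPS_B: (EBIT − £90,000)(1 − 0.25) ÷ 860,000 = (EBIT − £450,000)(1 − 0.25) ÷ 660,000.
Cancelling (1 − t) and cross-multiplying: 660,000·(EBIT − 90,000) = 860,000·(EBIT − 450,000).
Solving, EBIT = (450,000·860,000 − 90,000·660,000) / (860,000 − 660,000) = 327,600,000,000 / 200,000 = 1,638,000.00.

£1,638,000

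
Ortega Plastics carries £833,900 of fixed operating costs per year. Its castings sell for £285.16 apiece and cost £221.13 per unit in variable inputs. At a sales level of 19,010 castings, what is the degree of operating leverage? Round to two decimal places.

3.18

Total contribution margin = 19,010 × £64.03 = £1,217,210.30.
EBIT = £1,217,210.30 − £833,900 = £383,310.30.
So DOL = total CM / EBIT = £1,217,210.30 / £383,310.30 = 3.1755.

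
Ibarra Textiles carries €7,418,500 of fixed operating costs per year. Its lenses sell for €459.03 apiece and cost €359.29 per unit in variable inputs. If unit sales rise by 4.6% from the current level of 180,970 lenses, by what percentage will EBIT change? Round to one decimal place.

Contribution at this volume is 180,970 × €99.74 = €18,049,947.80.
EBIT = €18,049,947.80 − €7,418,500 = €10,631,447.80.
So DOL = total CM / EBIT = €18,049,947.80 / €10,631,447.80 = 1.6978.
Operating income changes by 1.6978 × +4.6% = +7.8%.

+7.8%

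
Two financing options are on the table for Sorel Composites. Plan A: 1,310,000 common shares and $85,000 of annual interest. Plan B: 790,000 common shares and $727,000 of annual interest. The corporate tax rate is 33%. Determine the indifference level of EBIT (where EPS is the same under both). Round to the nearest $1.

$1,702,346

At indifference, (EBIT − 85,000)(1 − t)/1,310,000 = (EBIT − 727,000)(1 − t)/790,000.
Cancelling (1 − t) and cross-multiplying: 790,000·(EBIT − 85,000) = 1,310,000·(EBIT − 727,000).
Solving, EBIT = (727,000·1,310,000 − 85,000·790,000) / (1,310,000 − 790,000) = 885,220,000,000 / 520,000 = 1,702,346.15.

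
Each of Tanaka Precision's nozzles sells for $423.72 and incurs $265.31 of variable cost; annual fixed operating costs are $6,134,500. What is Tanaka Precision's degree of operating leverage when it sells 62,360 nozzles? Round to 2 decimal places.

2.64

At 62,360 units, contribution = 62,360 × $158.41 = $9,878,447.60.
Subtracting fixed costs: EBIT = $9,878,447.60 − $6,134,500 = $3,743,947.60.
Degree of operating leverage = $9,878,447.60 / $3,743,947.60 = 2.6385.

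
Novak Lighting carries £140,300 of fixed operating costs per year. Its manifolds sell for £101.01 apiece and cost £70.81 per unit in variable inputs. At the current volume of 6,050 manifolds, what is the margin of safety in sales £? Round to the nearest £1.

Each unit contributes £101.01 − £70.81 = £30.20. Break-even units = £140,300 ÷ £30.20 = 4,645.70; break-even revenue = 4,645.70 × £101.01 = £469,261.69.
Actual sales revenue = 6,050 × £101.01 = £611,110.50.
Margin of safety = £611,110.50 − £469,261.69 = £141,849.

£141,849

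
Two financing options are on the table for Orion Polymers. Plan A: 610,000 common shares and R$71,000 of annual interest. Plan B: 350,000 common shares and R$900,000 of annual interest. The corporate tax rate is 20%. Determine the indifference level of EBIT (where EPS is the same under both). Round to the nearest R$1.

R$2,015,962

At indifference, (EBIT − 71,000)(1 − t)/610,000 = (EBIT − 900,000)(1 − t)/350,000.
Cancelling (1 − t) and cross-multiplying: 350,000·(EBIT − 71,000) = 610,000·(EBIT − 900,000).
EBIT × (610,000 − 350,000) = 900,000 × 610,000 − 71,000 × 350,000 = 524,150,000,000, so EBIT = 524,150,000,000 ÷ 260,000 = 2,015,961.54.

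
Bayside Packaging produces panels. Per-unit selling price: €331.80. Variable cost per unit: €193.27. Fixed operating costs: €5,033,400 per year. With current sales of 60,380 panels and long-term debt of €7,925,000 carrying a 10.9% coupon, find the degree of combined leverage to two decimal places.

3.39

Contribution at this volume is 60,380 × €138.53 = €8,364,441.40.
Subtracting fixed costs: EBIT = €8,364,441.40 − €5,033,400 = €3,331,041.40. Interest = €863,825.00.
DOL = €8,364,441.40 ÷ €3,331,041.40 = 2.5111; DFL = €3,331,041.40 ÷ €2,467,216.40 = 1.3501.
DCL = DOL × DFL = 2.5111 × 1.3501 = 3.3902.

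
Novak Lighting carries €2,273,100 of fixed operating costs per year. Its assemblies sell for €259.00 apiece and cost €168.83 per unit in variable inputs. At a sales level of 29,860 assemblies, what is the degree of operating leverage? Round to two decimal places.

6.42

Contribution at this volume is 29,860 × €90.17 = €2,692,476.20.
Operating income = contribution − fixed costs = €2,692,476.20 − €2,273,100 = €419,376.20.
DOL = contribution ÷ EBIT = €2,692,476.20 ÷ €419,376.20 = 6.4202.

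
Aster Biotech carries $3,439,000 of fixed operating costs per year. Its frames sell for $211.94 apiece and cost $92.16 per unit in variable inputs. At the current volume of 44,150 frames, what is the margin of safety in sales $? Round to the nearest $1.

$3,272,148

Each unit contributes $211.94 − $92.16 = $119.78. Break-even units = $3,439,000 ÷ $119.78 = 28,710.97; break-even revenue = 28,710.97 × $211.94 = $6,085,003.01.
Actual sales revenue = 44,150 × $211.94 = $9,357,151.00.
Margin of safety = $9,357,151.00 − $6,085,003.01 = $3,272,148.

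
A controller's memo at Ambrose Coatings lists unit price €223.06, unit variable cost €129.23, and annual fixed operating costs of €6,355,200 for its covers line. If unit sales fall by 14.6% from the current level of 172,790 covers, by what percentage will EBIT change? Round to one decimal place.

-24.0%

At 172,790 units, contribution = 172,790 × €93.83 = €16,212,885.70.
Subtracting fixed costs: EBIT = €16,212,885.70 − €6,355,200 = €9,857,685.70.
DOL = contribution ÷ EBIT = €16,212,885.70 ÷ €9,857,685.70 = 1.6447.
Operating income changes by 1.6447 × -14.6% = -24.0%.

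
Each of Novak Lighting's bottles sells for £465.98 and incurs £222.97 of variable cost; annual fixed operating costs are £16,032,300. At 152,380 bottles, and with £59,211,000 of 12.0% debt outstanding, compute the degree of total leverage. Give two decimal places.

2.67

At 152,380 units, contribution = 152,380 × £243.01 = £37,029,863.80.
Operating income = contribution − fixed costs = £37,029,863.80 − £16,032,300 = £20,997,563.80. Interest = £7,105,320.00, so EBIT − I = £13,892,243.80.
Degree of total leverage = total CM / (EBIT − interest) = £37,029,863.80 / £13,892,243.80 = 2.6655.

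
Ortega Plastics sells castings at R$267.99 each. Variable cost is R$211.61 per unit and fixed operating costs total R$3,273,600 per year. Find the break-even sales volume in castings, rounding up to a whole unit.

Contribution margin per unit = R$267.99 − R$211.61 = R$56.38.
Units to break even: R$3,273,600 ÷ R$56.38 = 58,063.14, rounded up to 58,064.

58,064 castings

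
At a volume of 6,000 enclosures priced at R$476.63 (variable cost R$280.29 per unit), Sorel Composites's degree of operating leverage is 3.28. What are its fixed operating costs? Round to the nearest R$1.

R$818,881

At 6,000 units, contribution = 6,000 × R$196.34 = R$1,178,040.00.
DOL = contribution / EBIT, so EBIT = R$1,178,040.00 / 3.28 = R$359,158.54.
Fixed costs = CM − EBIT = R$1,178,040.00 − R$359,158.54 = R$818,881.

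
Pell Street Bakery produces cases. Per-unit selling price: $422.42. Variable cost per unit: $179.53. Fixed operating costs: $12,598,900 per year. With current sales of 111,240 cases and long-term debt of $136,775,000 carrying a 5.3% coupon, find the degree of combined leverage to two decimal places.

3.77

Total contribution margin = 111,240 × $242.89 = $27,019,083.60.
Subtracting fixed costs: EBIT = $27,019,083.60 − $12,598,900 = $14,420,183.60. Interest = $7,249,075.00, so EBIT − I = $7,171,108.60.
Degree of total leverage = total CM / (EBIT − interest) = $27,019,083.60 / $7,171,108.60 = 3.7678.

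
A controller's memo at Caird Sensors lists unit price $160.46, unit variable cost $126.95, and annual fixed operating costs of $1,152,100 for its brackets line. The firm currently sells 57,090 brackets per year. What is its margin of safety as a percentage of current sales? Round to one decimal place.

39.8%

Contribution margin per unit = $160.46 − $126.95 = $33.51. Break-even units = $1,152,100 ÷ $33.51 = 34,380.78; break-even revenue = 34,380.78 × $160.46 = $5,516,740.26.
Current sales = 57,090 × $160.46 = $9,160,661.40.
Margin of safety = ($9,160,661.40 − $5,516,740.26) ÷ $9,160,661.40 = 39.8%.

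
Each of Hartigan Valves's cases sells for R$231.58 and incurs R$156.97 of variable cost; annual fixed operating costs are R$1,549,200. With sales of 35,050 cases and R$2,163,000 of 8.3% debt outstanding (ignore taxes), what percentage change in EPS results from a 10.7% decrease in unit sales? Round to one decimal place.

-31.6%

Contribution at this volume is 35,050 × R$74.61 = R$2,615,080.50.
Operating income = contribution − fixed costs = R$2,615,080.50 − R$1,549,200 = R$1,065,880.50.
After interest of R$179,529.00, pre-tax earnings = R$886,351.50.
DCL = total CM / (EBIT − I) = R$2,615,080.50 / R$886,351.50 = 2.9504.
%ΔEPS = DCL × %ΔSales = 2.9504 × -10.7% = -31.6%.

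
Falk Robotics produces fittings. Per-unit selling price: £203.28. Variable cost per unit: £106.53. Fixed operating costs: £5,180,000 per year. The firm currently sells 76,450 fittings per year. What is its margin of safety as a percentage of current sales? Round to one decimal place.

30.0%

Each unit contributes £203.28 − £106.53 = £96.75. Break-even units = £5,180,000 ÷ £96.75 = 53,540.05; break-even revenue = 53,540.05 × £203.28 = £10,883,621.71.
Actual sales revenue = 76,450 × £203.28 = £15,540,756.00.
Margin of safety = (£15,540,756.00 − £10,883,621.71) ÷ £15,540,756.00 = 30.0%.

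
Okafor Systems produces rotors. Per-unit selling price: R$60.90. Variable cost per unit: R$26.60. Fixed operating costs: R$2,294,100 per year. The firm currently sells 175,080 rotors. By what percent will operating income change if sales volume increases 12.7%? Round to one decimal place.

Contribution at this volume is 175,080 × R$34.30 = R$6,005,244.00.
Operating income = contribution − fixed costs = R$6,005,244.00 − R$2,294,100 = R$3,711,144.00.
Degree of operating leverage = R$6,005,244.00 / R$3,711,144.00 = 1.6182.
%ΔEBIT = DOL × %ΔSales = 1.6182 × +12.7% = +20.6%.

+20.6%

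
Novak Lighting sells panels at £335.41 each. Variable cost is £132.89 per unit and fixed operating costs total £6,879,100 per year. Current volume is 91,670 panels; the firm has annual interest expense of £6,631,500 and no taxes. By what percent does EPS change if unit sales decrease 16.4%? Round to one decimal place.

-60.2%

Contribution at this volume is 91,670 × £202.52 = £18,565,008.40.
Subtracting fixed costs: EBIT = £18,565,008.40 − £6,879,100 = £11,685,908.40.
After interest of £6,631,500.00, pre-tax earnings = £5,054,408.40.
DCL = total CM / (EBIT − I) = £18,565,008.40 / £5,054,408.40 = 3.6730.
%ΔEPS = DCL × %ΔSales = 3.6730 × -16.4% = -60.2%.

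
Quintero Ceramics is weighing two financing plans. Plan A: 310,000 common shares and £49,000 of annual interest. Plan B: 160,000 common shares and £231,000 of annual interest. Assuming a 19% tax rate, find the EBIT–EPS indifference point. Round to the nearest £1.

At indifference, (EBIT − 49,000)(1 − t)/310,000 = (EBIT − 231,000)(1 − t)/160,000.
Cancelling (1 − t) and cross-multiplying: 160,000·(EBIT − 49,000) = 310,000·(EBIT − 231,000).
EBIT × (310,000 − 160,000) = 231,000 × 310,000 − 49,000 × 160,000 = 63,770,000,000, so EBIT = 63,770,000,000 ÷ 150,000 = 425,133.33.

£425,133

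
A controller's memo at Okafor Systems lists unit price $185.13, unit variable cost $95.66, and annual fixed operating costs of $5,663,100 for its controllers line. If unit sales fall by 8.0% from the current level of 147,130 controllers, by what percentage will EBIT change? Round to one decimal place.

Contribution at this volume is 147,130 × $89.47 = $13,163,721.10.
EBIT = $13,163,721.10 − $5,663,100 = $7,500,621.10.
So DOL = total CM / EBIT = $13,163,721.10 / $7,500,621.10 = 1.7550.
Operating income changes by 1.7550 × -8.0% = -14.0%.

-14.0%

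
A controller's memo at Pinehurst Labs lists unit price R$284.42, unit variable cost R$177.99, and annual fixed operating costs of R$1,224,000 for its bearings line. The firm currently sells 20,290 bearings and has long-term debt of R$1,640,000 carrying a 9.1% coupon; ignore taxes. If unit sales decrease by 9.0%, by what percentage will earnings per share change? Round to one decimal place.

-24.7%

At 20,290 units, contribution = 20,290 × R$106.43 = R$2,159,464.70.
EBIT = R$2,159,464.70 − R$1,224,000 = R$935,464.70.
Interest = R$149,240.00, so EBIT − I = R$786,224.70.
Degree of combined leverage = contribution ÷ (EBIT − I) = R$2,159,464.70 ÷ R$786,224.70 = 2.7466.
%ΔEPS = DCL × %ΔSales = 2.7466 × -9.0% = -24.7%.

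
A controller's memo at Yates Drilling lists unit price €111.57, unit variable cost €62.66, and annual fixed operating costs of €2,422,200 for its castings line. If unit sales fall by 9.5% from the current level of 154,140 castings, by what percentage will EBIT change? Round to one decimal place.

-14.0%

Total contribution margin = 154,140 × €48.91 = €7,538,987.40.
Operating income = contribution − fixed costs = €7,538,987.40 − €2,422,200 = €5,116,787.40.
So DOL = total CM / EBIT = €7,538,987.40 / €5,116,787.40 = 1.4734.
Operating income changes by 1.4734 × -9.5% = -14.0%.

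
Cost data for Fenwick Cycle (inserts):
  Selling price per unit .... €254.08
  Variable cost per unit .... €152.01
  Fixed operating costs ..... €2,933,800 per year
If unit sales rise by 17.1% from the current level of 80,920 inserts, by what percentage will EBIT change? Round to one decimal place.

+26.5%

At 80,920 units, contribution = 80,920 × €102.07 = €8,259,504.40.
Subtracting fixed costs: EBIT = €8,259,504.40 − €2,933,800 = €5,325,704.40.
So DOL = total CM / EBIT = €8,259,504.40 / €5,325,704.40 = 1.5509.
So EBIT moves 1.5509 × (+17.1%) = +26.5%.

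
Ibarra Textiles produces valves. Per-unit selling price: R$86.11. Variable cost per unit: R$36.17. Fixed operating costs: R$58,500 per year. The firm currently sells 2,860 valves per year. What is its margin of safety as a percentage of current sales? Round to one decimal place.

Each unit contributes R$86.11 − R$36.17 = R$49.94. Break-even units = R$58,500 ÷ R$49.94 = 1,171.41; break-even revenue = 1,171.41 × R$86.11 = R$100,869.74.
Actual sales revenue = 2,860 × R$86.11 = R$246,274.60.
Margin of safety = (R$246,274.60 − R$100,869.74) ÷ R$246,274.60 = 59.0%.

59.0%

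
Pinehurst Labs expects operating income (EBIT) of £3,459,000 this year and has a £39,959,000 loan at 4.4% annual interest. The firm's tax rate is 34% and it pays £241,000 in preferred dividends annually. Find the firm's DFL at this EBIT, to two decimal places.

2.59

Interest = £1,758,196.00.
Pre-tax preferred-dividend burden = £241,000 ÷ (1 − 0.34) = £365,151.52.
DFL = EBIT ÷ [EBIT − I − D_p/(1−t)] = £3,459,000 ÷ [£3,459,000 − £1,758,196.00 − £365,151.52] = £3,459,000 ÷ £1,335,652.48 = 2.5897.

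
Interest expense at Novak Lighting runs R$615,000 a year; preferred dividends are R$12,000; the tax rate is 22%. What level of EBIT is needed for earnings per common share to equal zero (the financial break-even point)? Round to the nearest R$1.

R$630,385

Grossing the preferred dividend up to pre-tax terms: R$12,000 / (1 − 0.22) = R$15,384.62.
EPS = 0 when EBIT covers interest plus the pre-tax preferred burden: R$615,000 + R$15,384.62 = R$630,384.62.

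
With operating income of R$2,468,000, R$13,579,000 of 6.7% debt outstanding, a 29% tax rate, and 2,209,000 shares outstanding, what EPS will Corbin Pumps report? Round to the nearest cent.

Pre-tax income = R$2,468,000 − R$909,793.00 = R$1,558,207.00.
Net income = R$1,558,207.00 × (1 − 0.29) = R$1,106,326.97.
EPS = R$1,106,326.97 ÷ 2,209,000 = R$0.50.

R$0.50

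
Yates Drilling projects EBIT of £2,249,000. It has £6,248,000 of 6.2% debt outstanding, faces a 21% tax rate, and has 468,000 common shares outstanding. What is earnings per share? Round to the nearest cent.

Pre-tax income = £2,249,000 − £387,376.00 = £1,861,624.00.
After tax at 21%: net income = £1,861,624.00 × 0.79 = £1,470,682.96.
EPS = £1,470,682.96 ÷ 468,000 = £3.14.

£3.14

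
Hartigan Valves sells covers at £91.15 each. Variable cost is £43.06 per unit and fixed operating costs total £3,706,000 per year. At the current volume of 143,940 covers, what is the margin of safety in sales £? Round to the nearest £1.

£6,095,762

Unit CM = price − variable cost = £91.15 − £43.06 = £48.09. Break-even units = £3,706,000 ÷ £48.09 = 77,063.84; break-even revenue = 77,063.84 × £91.15 = £7,024,368.89.
Current sales = 143,940 × £91.15 = £13,120,131.00.
Margin of safety = £13,120,131.00 − £7,024,368.89 = £6,095,762.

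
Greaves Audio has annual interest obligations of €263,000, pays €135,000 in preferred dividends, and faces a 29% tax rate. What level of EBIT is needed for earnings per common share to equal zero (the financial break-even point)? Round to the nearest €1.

€453,141

Preferred dividends are paid after tax, so their pre-tax equivalent is €135,000 ÷ (1 − 0.29) = €190,140.85.
EPS = 0 when EBIT covers interest plus the pre-tax preferred burden: €263,000 + €190,140.85 = €453,140.85.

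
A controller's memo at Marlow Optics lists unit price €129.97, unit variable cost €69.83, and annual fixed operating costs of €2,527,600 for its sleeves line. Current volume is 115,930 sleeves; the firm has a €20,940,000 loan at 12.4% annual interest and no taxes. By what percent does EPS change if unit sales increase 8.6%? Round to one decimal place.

Contribution at this volume is 115,930 × €60.14 = €6,972,030.20.
Subtracting fixed costs: EBIT = €6,972,030.20 − €2,527,600 = €4,444,430.20.
After interest of €2,596,560.00, pre-tax earnings = €1,847,870.20.
DCL = total CM / (EBIT − I) = €6,972,030.20 / €1,847,870.20 = 3.7730.
%ΔEPS = DCL × %ΔSales = 3.7730 × +8.6% = +32.4%.

+32.4%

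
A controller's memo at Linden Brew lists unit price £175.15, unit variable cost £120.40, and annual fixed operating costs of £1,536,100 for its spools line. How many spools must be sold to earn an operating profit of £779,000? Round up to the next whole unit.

42,285 spools

Contribution margin per unit = £175.15 − £120.40 = £54.75.
Units = (FC + target) / CM = (£1,536,100 + £779,000) / £54.75 = 42,284.93, so 42,285 spools.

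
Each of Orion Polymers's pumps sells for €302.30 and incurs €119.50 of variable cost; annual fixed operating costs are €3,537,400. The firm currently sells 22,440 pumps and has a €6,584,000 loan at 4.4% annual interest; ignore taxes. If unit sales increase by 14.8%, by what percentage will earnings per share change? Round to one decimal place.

+220.8%

Total contribution margin = 22,440 × €182.80 = €4,102,032.00.
Subtracting fixed costs: EBIT = €4,102,032.00 − €3,537,400 = €564,632.00.
After interest of €289,696.00, pre-tax earnings = €274,936.00.
Degree of combined leverage = contribution ÷ (EBIT − I) = €4,102,032.00 ÷ €274,936.00 = 14.9200.
%ΔEPS = DCL × %ΔSales = 14.9200 × +14.8% = +220.8%.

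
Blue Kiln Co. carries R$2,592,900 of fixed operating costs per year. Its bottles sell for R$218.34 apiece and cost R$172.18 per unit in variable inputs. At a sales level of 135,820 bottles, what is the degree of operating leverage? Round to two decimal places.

1.71

At 135,820 units, contribution = 135,820 × R$46.16 = R$6,269,451.20.
EBIT = R$6,269,451.20 − R$2,592,900 = R$3,676,551.20.
DOL = contribution ÷ EBIT = R$6,269,451.20 ÷ R$3,676,551.20 = 1.7053.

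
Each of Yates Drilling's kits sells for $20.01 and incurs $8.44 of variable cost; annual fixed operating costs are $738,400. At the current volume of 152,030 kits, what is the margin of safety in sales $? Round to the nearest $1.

Each unit contributes $20.01 − $8.44 = $11.57. Break-even units = $738,400 ÷ $11.57 = 63,820.22; break-even revenue = 63,820.22 × $20.01 = $1,277,042.70.
Current sales = 152,030 × $20.01 = $3,042,120.30.
Margin of safety = $3,042,120.30 − $1,277,042.70 = $1,765,078.

$1,765,078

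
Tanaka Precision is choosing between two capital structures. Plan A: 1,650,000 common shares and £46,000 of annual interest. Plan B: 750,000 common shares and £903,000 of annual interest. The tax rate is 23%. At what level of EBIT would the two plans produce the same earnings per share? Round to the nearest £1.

£1,617,167

Set EPS_A = EPS_B: (EBIT − £46,000)(1 − 0.23) ÷ 1,650,000 = (EBIT − £903,000)(1 − 0.23) ÷ 750,000.
The (1 − t) factor cancels: (EBIT − 46,000) × 750,000 = (EBIT − 903,000) × 1,650,000.
EBIT × (1,650,000 − 750,000) = 903,000 × 1,650,000 − 46,000 × 750,000 = 1,455,450,000,000, so EBIT = 1,455,450,000,000 ÷ 900,000 = 1,617,166.67.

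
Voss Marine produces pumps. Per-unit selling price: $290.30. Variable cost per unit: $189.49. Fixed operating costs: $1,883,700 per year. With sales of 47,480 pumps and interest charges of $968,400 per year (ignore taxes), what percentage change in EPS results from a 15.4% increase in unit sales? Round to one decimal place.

Total contribution margin = 47,480 × $100.81 = $4,786,458.80.
EBIT = $4,786,458.80 − $1,883,700 = $2,902,758.80.
Interest = $968,400.00, so EBIT − I = $1,934,358.80.
Degree of combined leverage = contribution ÷ (EBIT − I) = $4,786,458.80 ÷ $1,934,358.80 = 2.4744.
%ΔEPS = DCL × %ΔSales = 2.4744 × +15.4% = +38.1%.

+38.1%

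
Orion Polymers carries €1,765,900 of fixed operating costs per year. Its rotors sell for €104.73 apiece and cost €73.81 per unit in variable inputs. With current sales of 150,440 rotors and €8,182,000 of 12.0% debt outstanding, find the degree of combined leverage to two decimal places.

At 150,440 units, contribution = 150,440 × €30.92 = €4,651,604.80.
EBIT = €4,651,604.80 − €1,765,900 = €2,885,704.80. Interest = €981,840.00, so EBIT − I = €1,903,864.80.
Degree of total leverage = total CM / (EBIT − interest) = €4,651,604.80 / €1,903,864.80 = 2.4432.

2.44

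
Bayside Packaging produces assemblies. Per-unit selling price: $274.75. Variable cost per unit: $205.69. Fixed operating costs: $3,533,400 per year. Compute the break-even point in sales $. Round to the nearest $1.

CM per unit = $274.75 − $205.69 = $69.06; CM ratio = $69.06 / $274.75 = 0.2514.
Break-even sales = FC ÷ CM ratio = $3,533,400 × $274.75 / $69.06 = $14,057,365.

$14,057,365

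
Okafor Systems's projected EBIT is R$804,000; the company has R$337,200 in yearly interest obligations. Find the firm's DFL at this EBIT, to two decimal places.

Annual interest charges come to R$337,200.00.
Degree of financial leverage = EBIT / (EBIT − interest) = R$804,000 / R$466,800.00 = 1.7224.

1.72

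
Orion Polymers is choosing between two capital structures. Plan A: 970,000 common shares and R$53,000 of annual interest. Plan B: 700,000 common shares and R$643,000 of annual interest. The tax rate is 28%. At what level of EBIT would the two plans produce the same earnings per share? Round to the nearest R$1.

Set EPS_A = EPS_B: (EBIT − R$53,000)(1 − 0.28) ÷ 970,000 = (EBIT − R$643,000)(1 − 0.28) ÷ 700,000.
Cancelling (1 − t) and cross-multiplying: 700,000·(EBIT − 53,000) = 970,000·(EBIT − 643,000).
EBIT × (970,000 − 700,000) = 643,000 × 970,000 − 53,000 × 700,000 = 586,610,000,000, so EBIT = 586,610,000,000 ÷ 270,000 = 2,172,629.63.

R$2,172,630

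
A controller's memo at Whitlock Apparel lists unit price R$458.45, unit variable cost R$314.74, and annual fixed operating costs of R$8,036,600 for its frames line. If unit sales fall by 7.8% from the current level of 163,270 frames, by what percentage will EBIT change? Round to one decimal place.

-11.9%

Total contribution margin = 163,270 × R$143.71 = R$23,463,531.70.
EBIT = R$23,463,531.70 − R$8,036,600 = R$15,426,931.70.
DOL = contribution ÷ EBIT = R$23,463,531.70 ÷ R$15,426,931.70 = 1.5209.
%ΔEBIT = DOL × %ΔSales = 1.5209 × -7.8% = -11.9%.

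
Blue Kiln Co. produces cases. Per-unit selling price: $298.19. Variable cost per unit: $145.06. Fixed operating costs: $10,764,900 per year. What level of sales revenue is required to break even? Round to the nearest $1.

CM per unit = $298.19 − $145.06 = $153.13; CM ratio = $153.13 / $298.19 = 0.5135.
Break-even sales = FC ÷ CM ratio = $10,764,900 × $298.19 / $153.13 = $20,962,486.

$20,962,486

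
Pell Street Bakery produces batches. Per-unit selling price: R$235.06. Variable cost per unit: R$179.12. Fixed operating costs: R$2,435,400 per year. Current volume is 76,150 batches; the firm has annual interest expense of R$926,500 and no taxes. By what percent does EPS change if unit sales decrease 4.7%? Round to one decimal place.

-22.3%

Total contribution margin = 76,150 × R$55.94 = R$4,259,831.00.
Operating income = contribution − fixed costs = R$4,259,831.00 − R$2,435,400 = R$1,824,431.00.
Interest = R$926,500.00, so EBIT − I = R$897,931.00.
DCL = total CM / (EBIT − I) = R$4,259,831.00 / R$897,931.00 = 4.7441.
EPS therefore changes by 4.7441 × (-4.7%) = -22.3%.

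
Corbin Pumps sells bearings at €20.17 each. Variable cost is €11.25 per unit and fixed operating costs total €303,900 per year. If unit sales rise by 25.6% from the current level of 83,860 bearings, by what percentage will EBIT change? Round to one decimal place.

Contribution at this volume is 83,860 × €8.92 = €748,031.20.
Subtracting fixed costs: EBIT = €748,031.20 − €303,900 = €444,131.20.
DOL = contribution ÷ EBIT = €748,031.20 ÷ €444,131.20 = 1.6843.
%ΔEBIT = DOL × %ΔSales = 1.6843 × +25.6% = +43.1%.

+43.1%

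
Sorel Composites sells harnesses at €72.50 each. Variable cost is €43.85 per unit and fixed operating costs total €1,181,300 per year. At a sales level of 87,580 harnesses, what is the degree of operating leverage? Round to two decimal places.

At 87,580 units, contribution = 87,580 × €28.65 = €2,509,167.00.
EBIT = €2,509,167.00 − €1,181,300 = €1,327,867.00.
So DOL = total CM / EBIT = €2,509,167.00 / €1,327,867.00 = 1.8896.

1.89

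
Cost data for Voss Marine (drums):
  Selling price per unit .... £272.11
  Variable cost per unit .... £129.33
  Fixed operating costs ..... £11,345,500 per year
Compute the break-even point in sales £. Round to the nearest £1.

CM per unit = £272.11 − £129.33 = £142.78; CM ratio = £142.78 / £272.11 = 0.5247.
Break-even revenue = fixed costs × price ÷ CM = £11,345,500 × £272.11 ÷ £142.78 = £21,622,244.

£21,622,244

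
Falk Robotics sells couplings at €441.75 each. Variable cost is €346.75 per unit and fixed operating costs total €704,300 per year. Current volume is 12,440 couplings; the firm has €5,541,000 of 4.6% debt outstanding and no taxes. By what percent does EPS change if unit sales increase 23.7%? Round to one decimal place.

Contribution at this volume is 12,440 × €95.00 = €1,181,800.00.
Operating income = contribution − fixed costs = €1,181,800.00 − €704,300 = €477,500.00.
After interest of €254,886.00, pre-tax earnings = €222,614.00.
DCL = total CM / (EBIT − I) = €1,181,800.00 / €222,614.00 = 5.3087.
EPS therefore changes by 5.3087 × (+23.7%) = +125.8%.

+125.8%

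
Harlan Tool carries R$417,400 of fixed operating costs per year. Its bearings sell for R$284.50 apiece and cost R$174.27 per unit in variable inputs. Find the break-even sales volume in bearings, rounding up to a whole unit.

3,787 bearings

Contribution margin per unit = R$284.50 − R$174.27 = R$110.23.
Units to break even: R$417,400 ÷ R$110.23 = 3,786.63, rounded up to 3,787.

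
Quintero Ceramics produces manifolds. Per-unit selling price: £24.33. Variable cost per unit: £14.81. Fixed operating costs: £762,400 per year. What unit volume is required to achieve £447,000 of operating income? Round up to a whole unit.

127,038 manifolds

Unit CM = price − variable cost = £24.33 − £14.81 = £9.52.
Required volume = (fixed costs + target profit) ÷ CM = (£762,400 + £447,000) ÷ £9.52 = 127,037.82, so 127,038 manifolds.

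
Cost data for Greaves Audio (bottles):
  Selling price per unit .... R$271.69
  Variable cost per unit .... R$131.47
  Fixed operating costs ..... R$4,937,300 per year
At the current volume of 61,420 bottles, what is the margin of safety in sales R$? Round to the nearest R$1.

R$7,120,697

Unit CM = price − variable cost = R$271.69 − R$131.47 = R$140.22. Break-even units = R$4,937,300 ÷ R$140.22 = 35,211.10; break-even revenue = 35,211.10 × R$271.69 = R$9,566,502.90.
Current sales = 61,420 × R$271.69 = R$16,687,199.80.
Margin of safety = R$16,687,199.80 − R$9,566,502.90 = R$7,120,697.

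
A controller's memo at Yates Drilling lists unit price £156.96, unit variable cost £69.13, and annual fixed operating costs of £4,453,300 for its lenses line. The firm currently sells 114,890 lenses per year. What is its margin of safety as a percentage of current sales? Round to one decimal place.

Unit CM = price − variable cost = £156.96 − £69.13 = £87.83. Break-even units = £4,453,300 ÷ £87.83 = 50,703.63; break-even revenue = 50,703.63 × £156.96 = £7,958,442.08.
Current sales = 114,890 × £156.96 = £18,033,134.40.
Margin of safety = (£18,033,134.40 − £7,958,442.08) ÷ £18,033,134.40 = 55.9%.

55.9%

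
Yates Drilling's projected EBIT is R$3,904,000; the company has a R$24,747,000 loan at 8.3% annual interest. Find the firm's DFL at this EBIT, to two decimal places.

Interest = R$2,054,001.00.
DFL = EBIT ÷ (EBIT − I) = R$3,904,000 ÷ (R$3,904,000 − R$2,054,001.00) = R$3,904,000 ÷ R$1,849,999.00 = 2.1103.

2.11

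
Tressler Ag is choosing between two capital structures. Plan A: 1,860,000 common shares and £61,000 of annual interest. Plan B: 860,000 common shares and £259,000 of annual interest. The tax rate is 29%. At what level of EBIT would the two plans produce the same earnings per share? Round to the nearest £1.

Set EPS_A = EPS_B: (EBIT − £61,000)(1 − 0.29) ÷ 1,860,000 = (EBIT − £259,000)(1 − 0.29) ÷ 860,000.
The (1 − t) factor cancels: (EBIT − 61,000) × 860,000 = (EBIT − 259,000) × 1,860,000.
Solving, EBIT = (259,000·1,860,000 − 61,000·860,000) / (1,860,000 − 860,000) = 429,280,000,000 / 1,000,000 = 429,280.00.

£429,280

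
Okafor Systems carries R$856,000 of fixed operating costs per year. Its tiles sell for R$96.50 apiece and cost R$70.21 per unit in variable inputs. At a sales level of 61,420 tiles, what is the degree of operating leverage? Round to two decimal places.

2.13

Total contribution margin = 61,420 × R$26.29 = R$1,614,731.80.
Subtracting fixed costs: EBIT = R$1,614,731.80 − R$856,000 = R$758,731.80.
Degree of operating leverage = R$1,614,731.80 / R$758,731.80 = 2.1282.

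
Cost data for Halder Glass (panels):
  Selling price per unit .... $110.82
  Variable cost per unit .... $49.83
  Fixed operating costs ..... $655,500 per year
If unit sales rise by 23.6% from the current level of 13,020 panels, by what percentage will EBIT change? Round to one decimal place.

+135.2%

Total contribution margin = 13,020 × $60.99 = $794,089.80.
EBIT = $794,089.80 − $655,500 = $138,589.80.
DOL = contribution ÷ EBIT = $794,089.80 ÷ $138,589.80 = 5.7298.
%ΔEBIT = DOL × %ΔSales = 5.7298 × +23.6% = +135.2%.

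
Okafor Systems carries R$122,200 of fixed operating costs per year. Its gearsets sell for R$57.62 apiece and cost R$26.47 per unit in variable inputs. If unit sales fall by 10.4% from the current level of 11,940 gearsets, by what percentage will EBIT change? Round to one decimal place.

Contribution at this volume is 11,940 × R$31.15 = R$371,931.00.
Subtracting fixed costs: EBIT = R$371,931.00 − R$122,200 = R$249,731.00.
So DOL = total CM / EBIT = R$371,931.00 / R$249,731.00 = 1.4893.
%ΔEBIT = DOL × %ΔSales = 1.4893 × -10.4% = -15.5%.

-15.5%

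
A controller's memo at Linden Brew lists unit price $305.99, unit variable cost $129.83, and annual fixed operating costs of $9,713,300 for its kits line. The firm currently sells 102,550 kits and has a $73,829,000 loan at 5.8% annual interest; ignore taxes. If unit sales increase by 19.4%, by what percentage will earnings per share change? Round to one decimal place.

+86.1%

At 102,550 units, contribution = 102,550 × $176.16 = $18,065,208.00.
EBIT = $18,065,208.00 − $9,713,300 = $8,351,908.00.
After interest of $4,282,082.00, pre-tax earnings = $4,069,826.00.
Degree of combined leverage = contribution ÷ (EBIT − I) = $18,065,208.00 ÷ $4,069,826.00 = 4.4388.
%ΔEPS = DCL × %ΔSales = 4.4388 × +19.4% = +86.1%.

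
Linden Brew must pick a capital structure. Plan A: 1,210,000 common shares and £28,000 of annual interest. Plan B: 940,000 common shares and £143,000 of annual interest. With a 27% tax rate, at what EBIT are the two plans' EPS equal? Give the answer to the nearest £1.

£543,370

Set EPS_A = EPS_B: (EBIT − £28,000)(1 − 0.27) ÷ 1,210,000 = (EBIT − £143,000)(1 − 0.27) ÷ 940,000.
The (1 − t) factor cancels: (EBIT − 28,000) × 940,000 = (EBIT − 143,000) × 1,210,000.
EBIT × (1,210,000 − 940,000) = 143,000 × 1,210,000 − 28,000 × 940,000 = 146,710,000,000, so EBIT = 146,710,000,000 ÷ 270,000 = 543,370.37.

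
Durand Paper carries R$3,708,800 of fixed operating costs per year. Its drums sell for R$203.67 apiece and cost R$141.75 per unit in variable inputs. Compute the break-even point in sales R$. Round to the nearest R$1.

R$12,199,149

Contribution margin per unit = R$203.67 − R$141.75 = R$61.92, a CM ratio of R$61.92 ÷ R$203.67 = 0.3040.
Break-even revenue = fixed costs × price ÷ CM = R$3,708,800 × R$203.67 ÷ R$61.92 = R$12,199,149.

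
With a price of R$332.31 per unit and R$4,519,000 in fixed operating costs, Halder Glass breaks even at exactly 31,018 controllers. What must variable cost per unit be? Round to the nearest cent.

R$186.62

Contribution per unit must be FC / Q = R$4,519,000 / 31,018 = R$145.6896.
Hence VC = price − CM = R$332.31 − R$145.6896 = R$186.62.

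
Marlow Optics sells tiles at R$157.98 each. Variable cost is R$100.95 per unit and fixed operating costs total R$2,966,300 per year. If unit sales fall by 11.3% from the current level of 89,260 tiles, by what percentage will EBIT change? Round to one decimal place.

Contribution at this volume is 89,260 × R$57.03 = R$5,090,497.80.
Operating income = contribution − fixed costs = R$5,090,497.80 − R$2,966,300 = R$2,124,197.80.
So DOL = total CM / EBIT = R$5,090,497.80 / R$2,124,197.80 = 2.3964.
So EBIT moves 2.3964 × (-11.3%) = -27.1%.

-27.1%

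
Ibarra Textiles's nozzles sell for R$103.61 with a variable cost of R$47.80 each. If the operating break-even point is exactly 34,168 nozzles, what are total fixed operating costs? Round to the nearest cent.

R$1,906,916.08

Each unit contributes R$103.61 − R$47.80 = R$55.81.
Fixed costs = break-even units × CM = 34,168 × R$55.81 = R$1,906,916.08.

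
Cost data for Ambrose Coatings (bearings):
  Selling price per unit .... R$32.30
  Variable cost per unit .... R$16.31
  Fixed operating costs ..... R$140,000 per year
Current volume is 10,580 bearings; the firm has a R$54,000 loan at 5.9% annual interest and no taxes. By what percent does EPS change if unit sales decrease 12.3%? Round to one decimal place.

-80.1%

At 10,580 units, contribution = 10,580 × R$15.99 = R$169,174.20.
Operating income = contribution − fixed costs = R$169,174.20 − R$140,000 = R$29,174.20.
After interest of R$3,186.00, pre-tax earnings = R$25,988.20.
Degree of combined leverage = contribution ÷ (EBIT − I) = R$169,174.20 ÷ R$25,988.20 = 6.5097.
EPS therefore changes by 6.5097 × (-12.3%) = -80.1%.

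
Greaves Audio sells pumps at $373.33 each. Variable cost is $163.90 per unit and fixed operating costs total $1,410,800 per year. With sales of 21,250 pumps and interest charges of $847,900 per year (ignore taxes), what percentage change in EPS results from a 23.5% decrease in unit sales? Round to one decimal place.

-47.7%

Total contribution margin = 21,250 × $209.43 = $4,450,387.50.
Subtracting fixed costs: EBIT = $4,450,387.50 − $1,410,800 = $3,039,587.50.
Interest = $847,900.00, so EBIT − I = $2,191,687.50.
DCL = total CM / (EBIT − I) = $4,450,387.50 / $2,191,687.50 = 2.0306.
%ΔEPS = DCL × %ΔSales = 2.0306 × -23.5% = -47.7%.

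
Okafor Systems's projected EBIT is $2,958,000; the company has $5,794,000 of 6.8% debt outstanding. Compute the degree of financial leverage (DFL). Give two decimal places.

Interest = $393,992.00.
DFL = EBIT ÷ (EBIT − I) = $2,958,000 ÷ ($2,958,000 − $393,992.00) = $2,958,000 ÷ $2,564,008.00 = 1.1537.

1.15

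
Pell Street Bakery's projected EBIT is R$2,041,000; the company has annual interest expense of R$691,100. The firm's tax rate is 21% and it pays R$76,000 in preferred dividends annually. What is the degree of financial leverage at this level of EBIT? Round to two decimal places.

Interest = R$691,100.00.
Preferred dividends grossed up pre-tax: R$76,000 / (1 − 0.21) = R$96,202.53.
DFL = EBIT ÷ [EBIT − I − D_p/(1−t)] = R$2,041,000 ÷ [R$2,041,000 − R$691,100.00 − R$96,202.53] = R$2,041,000 ÷ R$1,253,697.47 = 1.6280.

1.63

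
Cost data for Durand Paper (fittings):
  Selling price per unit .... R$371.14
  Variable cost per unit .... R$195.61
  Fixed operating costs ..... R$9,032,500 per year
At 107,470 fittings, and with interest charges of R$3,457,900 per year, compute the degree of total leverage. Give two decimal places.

Total contribution margin = 107,470 × R$175.53 = R$18,864,209.10.
EBIT = R$18,864,209.10 − R$9,032,500 = R$9,831,709.10. Interest = R$3,457,900.00, so EBIT − I = R$6,373,809.10.
DCL = contribution ÷ (EBIT − I) = R$18,864,209.10 ÷ R$6,373,809.10 = 2.9596.

2.96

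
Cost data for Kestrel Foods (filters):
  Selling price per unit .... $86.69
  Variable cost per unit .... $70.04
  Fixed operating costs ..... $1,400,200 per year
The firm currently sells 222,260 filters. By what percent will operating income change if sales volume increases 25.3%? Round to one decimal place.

+40.7%

Contribution at this volume is 222,260 × $16.65 = $3,700,629.00.
Operating income = contribution − fixed costs = $3,700,629.00 − $1,400,200 = $2,300,429.00.
So DOL = total CM / EBIT = $3,700,629.00 / $2,300,429.00 = 1.6087.
So EBIT moves 1.6087 × (+25.3%) = +40.7%.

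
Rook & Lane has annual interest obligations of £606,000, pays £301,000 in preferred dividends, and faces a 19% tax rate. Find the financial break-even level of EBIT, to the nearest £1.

Grossing the preferred dividend up to pre-tax terms: £301,000 / (1 − 0.19) = £371,604.94.
Financial break-even EBIT = interest + D_p ÷ (1 − t) = £606,000 + £371,604.94 = £977,604.94.

£977,605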